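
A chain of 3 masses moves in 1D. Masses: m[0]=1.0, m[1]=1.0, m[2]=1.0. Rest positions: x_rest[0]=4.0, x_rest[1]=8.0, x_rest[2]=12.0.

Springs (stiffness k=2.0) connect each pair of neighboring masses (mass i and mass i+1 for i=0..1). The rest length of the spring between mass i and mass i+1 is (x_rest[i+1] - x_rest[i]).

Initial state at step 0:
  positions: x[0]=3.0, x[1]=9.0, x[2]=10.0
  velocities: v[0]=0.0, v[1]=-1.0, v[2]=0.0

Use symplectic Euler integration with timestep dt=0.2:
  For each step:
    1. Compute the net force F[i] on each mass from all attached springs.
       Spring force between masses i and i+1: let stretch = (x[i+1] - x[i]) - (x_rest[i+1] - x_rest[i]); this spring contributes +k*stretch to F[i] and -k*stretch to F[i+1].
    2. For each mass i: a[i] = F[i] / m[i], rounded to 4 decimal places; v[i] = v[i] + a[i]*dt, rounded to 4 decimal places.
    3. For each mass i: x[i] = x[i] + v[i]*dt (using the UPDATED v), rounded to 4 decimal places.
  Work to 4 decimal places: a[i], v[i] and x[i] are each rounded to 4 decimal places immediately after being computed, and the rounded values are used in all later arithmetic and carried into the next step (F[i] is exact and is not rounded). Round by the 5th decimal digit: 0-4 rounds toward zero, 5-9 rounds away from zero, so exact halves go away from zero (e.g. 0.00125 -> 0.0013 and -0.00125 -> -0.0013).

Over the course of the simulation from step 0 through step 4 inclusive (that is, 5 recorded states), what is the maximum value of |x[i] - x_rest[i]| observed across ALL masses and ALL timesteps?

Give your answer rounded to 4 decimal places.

Answer: 2.2400

Derivation:
Step 0: x=[3.0000 9.0000 10.0000] v=[0.0000 -1.0000 0.0000]
Step 1: x=[3.1600 8.4000 10.2400] v=[0.8000 -3.0000 1.2000]
Step 2: x=[3.4192 7.5280 10.6528] v=[1.2960 -4.3600 2.0640]
Step 3: x=[3.6871 6.5773 11.1356] v=[1.3395 -4.7536 2.4141]
Step 4: x=[3.8662 5.7600 11.5738] v=[0.8956 -4.0864 2.1908]
Max displacement = 2.2400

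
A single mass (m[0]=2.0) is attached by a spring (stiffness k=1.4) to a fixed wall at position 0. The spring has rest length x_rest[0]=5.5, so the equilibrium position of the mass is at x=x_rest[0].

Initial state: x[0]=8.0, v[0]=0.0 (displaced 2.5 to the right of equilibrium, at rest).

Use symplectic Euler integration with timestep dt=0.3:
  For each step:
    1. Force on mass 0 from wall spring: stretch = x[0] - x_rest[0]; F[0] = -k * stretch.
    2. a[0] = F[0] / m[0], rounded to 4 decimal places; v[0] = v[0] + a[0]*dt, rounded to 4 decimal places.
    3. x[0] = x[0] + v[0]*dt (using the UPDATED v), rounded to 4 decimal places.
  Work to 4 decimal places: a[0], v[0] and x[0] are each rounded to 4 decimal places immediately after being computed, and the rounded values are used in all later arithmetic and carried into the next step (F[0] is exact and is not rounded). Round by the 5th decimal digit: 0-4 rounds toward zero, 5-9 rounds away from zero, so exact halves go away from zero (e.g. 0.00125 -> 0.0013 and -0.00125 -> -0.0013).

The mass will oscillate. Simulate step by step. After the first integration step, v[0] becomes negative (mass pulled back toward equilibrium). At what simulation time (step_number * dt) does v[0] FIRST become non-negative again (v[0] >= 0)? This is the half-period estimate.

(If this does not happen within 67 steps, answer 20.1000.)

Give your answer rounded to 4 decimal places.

Answer: 3.9000

Derivation:
Step 0: x=[8.0000] v=[0.0000]
Step 1: x=[7.8425] v=[-0.5250]
Step 2: x=[7.5374] v=[-1.0169]
Step 3: x=[7.1040] v=[-1.4448]
Step 4: x=[6.5695] v=[-1.7816]
Step 5: x=[5.9676] v=[-2.0062]
Step 6: x=[5.3363] v=[-2.1044]
Step 7: x=[4.7153] v=[-2.0700]
Step 8: x=[4.1437] v=[-1.9052]
Step 9: x=[3.6576] v=[-1.6204]
Step 10: x=[3.2876] v=[-1.2335]
Step 11: x=[3.0569] v=[-0.7689]
Step 12: x=[2.9802] v=[-0.2558]
Step 13: x=[3.0622] v=[0.2734]
First v>=0 after going negative at step 13, time=3.9000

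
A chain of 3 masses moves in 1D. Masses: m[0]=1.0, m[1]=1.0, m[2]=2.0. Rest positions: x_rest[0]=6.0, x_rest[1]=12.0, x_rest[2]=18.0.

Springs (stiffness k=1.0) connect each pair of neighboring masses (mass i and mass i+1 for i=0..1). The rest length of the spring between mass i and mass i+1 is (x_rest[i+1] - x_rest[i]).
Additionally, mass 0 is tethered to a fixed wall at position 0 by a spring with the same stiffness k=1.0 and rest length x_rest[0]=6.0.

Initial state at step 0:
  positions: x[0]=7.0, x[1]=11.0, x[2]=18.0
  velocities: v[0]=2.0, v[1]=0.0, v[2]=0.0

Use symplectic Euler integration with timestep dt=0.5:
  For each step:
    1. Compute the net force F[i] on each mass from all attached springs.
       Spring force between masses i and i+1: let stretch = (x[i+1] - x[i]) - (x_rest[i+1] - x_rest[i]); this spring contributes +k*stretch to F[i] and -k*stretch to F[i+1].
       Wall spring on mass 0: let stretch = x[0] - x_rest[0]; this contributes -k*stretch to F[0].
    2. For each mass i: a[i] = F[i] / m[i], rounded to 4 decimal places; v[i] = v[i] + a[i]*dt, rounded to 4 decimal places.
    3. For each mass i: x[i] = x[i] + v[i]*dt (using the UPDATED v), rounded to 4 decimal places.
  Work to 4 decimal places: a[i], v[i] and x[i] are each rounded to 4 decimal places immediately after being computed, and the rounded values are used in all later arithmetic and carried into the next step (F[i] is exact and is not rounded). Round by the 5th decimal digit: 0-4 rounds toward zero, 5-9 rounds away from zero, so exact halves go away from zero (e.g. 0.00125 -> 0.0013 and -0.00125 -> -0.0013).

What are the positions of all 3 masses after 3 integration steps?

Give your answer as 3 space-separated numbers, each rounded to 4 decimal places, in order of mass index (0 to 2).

Answer: 6.1953 13.7462 17.7403

Derivation:
Step 0: x=[7.0000 11.0000 18.0000] v=[2.0000 0.0000 0.0000]
Step 1: x=[7.2500 11.7500 17.8750] v=[0.5000 1.5000 -0.2500]
Step 2: x=[6.8125 12.9063 17.7344] v=[-0.8750 2.3125 -0.2813]
Step 3: x=[6.1953 13.7462 17.7403] v=[-1.2344 1.6797 0.0117]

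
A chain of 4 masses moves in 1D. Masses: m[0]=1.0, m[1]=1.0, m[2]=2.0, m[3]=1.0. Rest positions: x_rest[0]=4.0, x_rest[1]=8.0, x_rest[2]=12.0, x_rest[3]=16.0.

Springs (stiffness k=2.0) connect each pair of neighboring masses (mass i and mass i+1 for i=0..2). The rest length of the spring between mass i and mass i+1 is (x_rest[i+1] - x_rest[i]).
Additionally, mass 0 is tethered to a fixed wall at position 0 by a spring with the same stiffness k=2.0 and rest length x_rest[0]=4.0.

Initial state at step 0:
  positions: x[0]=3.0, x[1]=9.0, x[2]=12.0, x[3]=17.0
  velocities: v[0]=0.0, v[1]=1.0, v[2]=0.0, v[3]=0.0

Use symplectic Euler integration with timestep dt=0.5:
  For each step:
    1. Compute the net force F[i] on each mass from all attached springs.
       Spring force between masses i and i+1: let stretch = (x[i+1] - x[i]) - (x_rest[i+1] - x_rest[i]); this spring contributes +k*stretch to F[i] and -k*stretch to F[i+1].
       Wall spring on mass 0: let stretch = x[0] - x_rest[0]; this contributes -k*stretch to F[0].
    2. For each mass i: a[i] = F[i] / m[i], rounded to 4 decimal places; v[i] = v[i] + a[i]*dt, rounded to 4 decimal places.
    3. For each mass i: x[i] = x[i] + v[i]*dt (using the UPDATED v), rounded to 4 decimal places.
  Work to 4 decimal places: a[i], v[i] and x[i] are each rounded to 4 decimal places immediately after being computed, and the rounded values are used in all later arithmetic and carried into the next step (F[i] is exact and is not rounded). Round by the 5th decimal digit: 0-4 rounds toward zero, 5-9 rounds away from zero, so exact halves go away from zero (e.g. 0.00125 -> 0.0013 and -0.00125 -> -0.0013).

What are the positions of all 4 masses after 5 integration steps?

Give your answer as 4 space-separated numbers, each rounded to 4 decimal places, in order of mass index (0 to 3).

Answer: 3.7969 9.1719 12.3204 16.5938

Derivation:
Step 0: x=[3.0000 9.0000 12.0000 17.0000] v=[0.0000 1.0000 0.0000 0.0000]
Step 1: x=[4.5000 8.0000 12.5000 16.5000] v=[3.0000 -2.0000 1.0000 -1.0000]
Step 2: x=[5.5000 7.5000 12.8750 16.0000] v=[2.0000 -1.0000 0.7500 -1.0000]
Step 3: x=[4.7500 8.6875 12.6875 15.9375] v=[-1.5000 2.3750 -0.3750 -0.1250]
Step 4: x=[3.5938 9.9063 12.3125 16.2500] v=[-2.3125 2.4375 -0.7500 0.6250]
Step 5: x=[3.7969 9.1719 12.3204 16.5938] v=[0.4062 -1.4688 0.0157 0.6875]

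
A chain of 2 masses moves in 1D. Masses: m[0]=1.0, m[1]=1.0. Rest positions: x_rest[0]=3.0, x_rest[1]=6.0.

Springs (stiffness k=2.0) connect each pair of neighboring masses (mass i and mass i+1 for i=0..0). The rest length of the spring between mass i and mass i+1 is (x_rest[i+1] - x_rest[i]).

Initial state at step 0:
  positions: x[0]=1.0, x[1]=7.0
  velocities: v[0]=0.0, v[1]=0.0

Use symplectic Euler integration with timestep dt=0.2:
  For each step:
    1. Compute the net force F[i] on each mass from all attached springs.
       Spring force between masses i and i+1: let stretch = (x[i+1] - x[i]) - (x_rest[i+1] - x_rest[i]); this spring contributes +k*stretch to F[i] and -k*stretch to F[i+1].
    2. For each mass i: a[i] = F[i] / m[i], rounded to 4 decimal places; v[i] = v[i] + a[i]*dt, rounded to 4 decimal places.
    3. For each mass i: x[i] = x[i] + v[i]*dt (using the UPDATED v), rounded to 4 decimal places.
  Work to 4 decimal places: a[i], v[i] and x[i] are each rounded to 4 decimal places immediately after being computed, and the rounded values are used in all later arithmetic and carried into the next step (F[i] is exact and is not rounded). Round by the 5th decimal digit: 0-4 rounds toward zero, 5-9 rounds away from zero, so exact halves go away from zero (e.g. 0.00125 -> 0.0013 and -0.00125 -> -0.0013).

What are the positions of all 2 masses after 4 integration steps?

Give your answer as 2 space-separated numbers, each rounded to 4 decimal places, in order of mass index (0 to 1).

Answer: 2.8660 5.1340

Derivation:
Step 0: x=[1.0000 7.0000] v=[0.0000 0.0000]
Step 1: x=[1.2400 6.7600] v=[1.2000 -1.2000]
Step 2: x=[1.6816 6.3184] v=[2.2080 -2.2080]
Step 3: x=[2.2541 5.7459] v=[2.8627 -2.8627]
Step 4: x=[2.8660 5.1340] v=[3.0594 -3.0594]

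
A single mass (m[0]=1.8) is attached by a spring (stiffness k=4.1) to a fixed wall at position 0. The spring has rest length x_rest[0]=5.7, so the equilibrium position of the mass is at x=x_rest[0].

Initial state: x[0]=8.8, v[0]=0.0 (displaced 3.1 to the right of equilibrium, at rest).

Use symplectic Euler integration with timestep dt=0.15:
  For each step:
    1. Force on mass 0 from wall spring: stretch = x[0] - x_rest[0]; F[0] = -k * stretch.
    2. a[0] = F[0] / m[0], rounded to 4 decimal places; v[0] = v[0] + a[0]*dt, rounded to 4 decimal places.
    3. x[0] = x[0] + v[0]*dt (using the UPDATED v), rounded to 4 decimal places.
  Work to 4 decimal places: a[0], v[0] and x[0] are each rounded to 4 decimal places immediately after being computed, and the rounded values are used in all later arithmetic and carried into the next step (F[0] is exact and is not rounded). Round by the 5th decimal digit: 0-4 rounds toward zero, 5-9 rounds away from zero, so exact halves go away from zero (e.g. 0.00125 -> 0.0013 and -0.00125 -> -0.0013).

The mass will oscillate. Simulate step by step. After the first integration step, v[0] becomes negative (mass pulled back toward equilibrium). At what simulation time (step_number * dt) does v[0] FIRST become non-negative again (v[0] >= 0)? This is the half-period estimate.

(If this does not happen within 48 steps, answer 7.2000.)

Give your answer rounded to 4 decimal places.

Answer: 2.1000

Derivation:
Step 0: x=[8.8000] v=[0.0000]
Step 1: x=[8.6411] v=[-1.0592]
Step 2: x=[8.3315] v=[-2.0641]
Step 3: x=[7.8870] v=[-2.9632]
Step 4: x=[7.3304] v=[-3.7104]
Step 5: x=[6.6903] v=[-4.2675]
Step 6: x=[5.9994] v=[-4.6059]
Step 7: x=[5.2932] v=[-4.7082]
Step 8: x=[4.6078] v=[-4.5692]
Step 9: x=[3.9784] v=[-4.1960]
Step 10: x=[3.4372] v=[-3.6078]
Step 11: x=[3.0120] v=[-2.8347]
Step 12: x=[2.7246] v=[-1.9163]
Step 13: x=[2.5896] v=[-0.8997]
Step 14: x=[2.6141] v=[0.1630]
First v>=0 after going negative at step 14, time=2.1000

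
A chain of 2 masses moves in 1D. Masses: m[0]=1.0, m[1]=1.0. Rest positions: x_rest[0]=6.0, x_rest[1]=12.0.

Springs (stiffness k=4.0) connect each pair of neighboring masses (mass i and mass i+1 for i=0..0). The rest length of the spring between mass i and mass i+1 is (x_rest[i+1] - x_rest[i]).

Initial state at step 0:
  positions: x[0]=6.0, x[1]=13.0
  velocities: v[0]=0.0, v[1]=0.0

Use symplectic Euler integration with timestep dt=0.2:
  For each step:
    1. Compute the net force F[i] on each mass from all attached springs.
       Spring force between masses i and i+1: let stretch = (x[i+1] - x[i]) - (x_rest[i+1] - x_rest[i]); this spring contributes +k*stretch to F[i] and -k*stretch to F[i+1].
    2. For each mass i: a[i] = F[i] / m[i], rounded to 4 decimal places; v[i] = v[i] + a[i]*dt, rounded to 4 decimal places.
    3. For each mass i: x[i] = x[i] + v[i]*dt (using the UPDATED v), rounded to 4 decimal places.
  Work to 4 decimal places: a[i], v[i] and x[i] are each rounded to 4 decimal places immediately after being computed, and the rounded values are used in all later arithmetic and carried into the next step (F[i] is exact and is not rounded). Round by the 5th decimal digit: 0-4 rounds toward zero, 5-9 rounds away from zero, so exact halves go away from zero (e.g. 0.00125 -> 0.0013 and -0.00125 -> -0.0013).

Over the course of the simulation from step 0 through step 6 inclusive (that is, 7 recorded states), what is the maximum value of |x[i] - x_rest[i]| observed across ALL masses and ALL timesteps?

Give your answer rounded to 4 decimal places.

Step 0: x=[6.0000 13.0000] v=[0.0000 0.0000]
Step 1: x=[6.1600 12.8400] v=[0.8000 -0.8000]
Step 2: x=[6.4288 12.5712] v=[1.3440 -1.3440]
Step 3: x=[6.7204 12.2796] v=[1.4579 -1.4579]
Step 4: x=[6.9415 12.0585] v=[1.1053 -1.1053]
Step 5: x=[7.0213 11.9787] v=[0.3989 -0.3989]
Step 6: x=[6.9343 12.0657] v=[-0.4352 0.4352]
Max displacement = 1.0213

Answer: 1.0213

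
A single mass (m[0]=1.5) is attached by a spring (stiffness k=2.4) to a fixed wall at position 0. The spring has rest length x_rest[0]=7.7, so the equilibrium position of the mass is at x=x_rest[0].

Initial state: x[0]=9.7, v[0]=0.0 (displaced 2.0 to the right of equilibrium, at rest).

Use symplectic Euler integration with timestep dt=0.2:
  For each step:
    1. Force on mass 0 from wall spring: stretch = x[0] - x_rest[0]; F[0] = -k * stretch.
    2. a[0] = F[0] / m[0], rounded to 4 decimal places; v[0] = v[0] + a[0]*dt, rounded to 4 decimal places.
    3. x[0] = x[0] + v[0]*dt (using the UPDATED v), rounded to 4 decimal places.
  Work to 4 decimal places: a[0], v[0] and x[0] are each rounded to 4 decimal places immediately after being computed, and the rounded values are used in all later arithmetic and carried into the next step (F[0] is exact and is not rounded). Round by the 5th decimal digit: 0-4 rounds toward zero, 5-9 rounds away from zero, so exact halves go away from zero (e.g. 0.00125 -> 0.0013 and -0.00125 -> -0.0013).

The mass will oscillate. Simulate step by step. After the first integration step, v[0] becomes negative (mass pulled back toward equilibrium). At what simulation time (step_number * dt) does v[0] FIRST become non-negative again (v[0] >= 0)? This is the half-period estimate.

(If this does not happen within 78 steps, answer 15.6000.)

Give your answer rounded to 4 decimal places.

Step 0: x=[9.7000] v=[0.0000]
Step 1: x=[9.5720] v=[-0.6400]
Step 2: x=[9.3242] v=[-1.2390]
Step 3: x=[8.9725] v=[-1.7587]
Step 4: x=[8.5393] v=[-2.1659]
Step 5: x=[8.0524] v=[-2.4345]
Step 6: x=[7.5429] v=[-2.5473]
Step 7: x=[7.0435] v=[-2.4970]
Step 8: x=[6.5861] v=[-2.2869]
Step 9: x=[6.2000] v=[-1.9305]
Step 10: x=[5.9099] v=[-1.4505]
Step 11: x=[5.7344] v=[-0.8777]
Step 12: x=[5.6847] v=[-0.2487]
Step 13: x=[5.7639] v=[0.3962]
First v>=0 after going negative at step 13, time=2.6000

Answer: 2.6000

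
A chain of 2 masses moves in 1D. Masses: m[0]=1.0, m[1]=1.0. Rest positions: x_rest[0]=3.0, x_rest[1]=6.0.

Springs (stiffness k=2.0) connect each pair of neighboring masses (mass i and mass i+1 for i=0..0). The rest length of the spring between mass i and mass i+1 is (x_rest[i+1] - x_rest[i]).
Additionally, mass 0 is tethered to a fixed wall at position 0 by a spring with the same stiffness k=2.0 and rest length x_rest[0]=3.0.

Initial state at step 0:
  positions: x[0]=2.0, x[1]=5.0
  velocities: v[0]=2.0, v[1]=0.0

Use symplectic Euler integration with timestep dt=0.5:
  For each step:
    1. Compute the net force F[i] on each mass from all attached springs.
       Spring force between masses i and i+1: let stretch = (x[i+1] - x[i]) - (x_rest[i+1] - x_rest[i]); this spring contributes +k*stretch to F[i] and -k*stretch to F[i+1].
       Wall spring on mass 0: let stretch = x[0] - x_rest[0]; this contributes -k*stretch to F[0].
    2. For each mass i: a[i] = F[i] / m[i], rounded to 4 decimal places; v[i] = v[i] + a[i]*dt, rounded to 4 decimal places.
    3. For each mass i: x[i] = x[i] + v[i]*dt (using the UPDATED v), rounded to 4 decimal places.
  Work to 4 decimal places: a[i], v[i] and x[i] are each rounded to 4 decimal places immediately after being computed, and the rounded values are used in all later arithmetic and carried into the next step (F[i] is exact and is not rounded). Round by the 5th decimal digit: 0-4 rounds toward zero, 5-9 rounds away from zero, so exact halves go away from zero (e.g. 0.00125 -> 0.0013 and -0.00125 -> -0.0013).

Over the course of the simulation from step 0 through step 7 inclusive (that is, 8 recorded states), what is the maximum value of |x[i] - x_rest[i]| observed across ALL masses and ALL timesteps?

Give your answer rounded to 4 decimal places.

Answer: 2.1250

Derivation:
Step 0: x=[2.0000 5.0000] v=[2.0000 0.0000]
Step 1: x=[3.5000 5.0000] v=[3.0000 0.0000]
Step 2: x=[4.0000 5.7500] v=[1.0000 1.5000]
Step 3: x=[3.3750 7.1250] v=[-1.2500 2.7500]
Step 4: x=[2.9375 8.1250] v=[-0.8750 2.0000]
Step 5: x=[3.6250 8.0313] v=[1.3750 -0.1875]
Step 6: x=[4.7032 7.2344] v=[2.1563 -1.5938]
Step 7: x=[4.6954 6.6719] v=[-0.0157 -1.1250]
Max displacement = 2.1250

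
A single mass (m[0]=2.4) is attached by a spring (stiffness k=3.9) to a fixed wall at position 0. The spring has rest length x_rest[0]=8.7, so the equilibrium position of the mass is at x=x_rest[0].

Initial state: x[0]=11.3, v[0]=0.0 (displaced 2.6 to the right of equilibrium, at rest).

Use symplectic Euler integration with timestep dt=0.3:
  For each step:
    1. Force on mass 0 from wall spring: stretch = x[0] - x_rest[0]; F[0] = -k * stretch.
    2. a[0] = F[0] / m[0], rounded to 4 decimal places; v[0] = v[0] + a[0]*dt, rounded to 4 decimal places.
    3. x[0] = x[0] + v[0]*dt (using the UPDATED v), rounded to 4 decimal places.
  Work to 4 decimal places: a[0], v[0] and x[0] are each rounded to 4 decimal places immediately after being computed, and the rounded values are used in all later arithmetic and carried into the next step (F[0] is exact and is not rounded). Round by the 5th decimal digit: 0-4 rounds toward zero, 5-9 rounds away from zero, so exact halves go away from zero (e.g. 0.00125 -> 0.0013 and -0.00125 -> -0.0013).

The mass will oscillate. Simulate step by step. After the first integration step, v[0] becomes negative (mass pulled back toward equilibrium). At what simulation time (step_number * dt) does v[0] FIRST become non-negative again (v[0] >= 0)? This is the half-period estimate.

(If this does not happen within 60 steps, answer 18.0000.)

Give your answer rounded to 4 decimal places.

Answer: 2.7000

Derivation:
Step 0: x=[11.3000] v=[0.0000]
Step 1: x=[10.9198] v=[-1.2675]
Step 2: x=[10.2149] v=[-2.3497]
Step 3: x=[9.2884] v=[-3.0882]
Step 4: x=[8.2759] v=[-3.3751]
Step 5: x=[7.3254] v=[-3.1683]
Step 6: x=[6.5759] v=[-2.4982]
Step 7: x=[6.1371] v=[-1.4627]
Step 8: x=[6.0731] v=[-0.2133]
Step 9: x=[6.3933] v=[1.0673]
First v>=0 after going negative at step 9, time=2.7000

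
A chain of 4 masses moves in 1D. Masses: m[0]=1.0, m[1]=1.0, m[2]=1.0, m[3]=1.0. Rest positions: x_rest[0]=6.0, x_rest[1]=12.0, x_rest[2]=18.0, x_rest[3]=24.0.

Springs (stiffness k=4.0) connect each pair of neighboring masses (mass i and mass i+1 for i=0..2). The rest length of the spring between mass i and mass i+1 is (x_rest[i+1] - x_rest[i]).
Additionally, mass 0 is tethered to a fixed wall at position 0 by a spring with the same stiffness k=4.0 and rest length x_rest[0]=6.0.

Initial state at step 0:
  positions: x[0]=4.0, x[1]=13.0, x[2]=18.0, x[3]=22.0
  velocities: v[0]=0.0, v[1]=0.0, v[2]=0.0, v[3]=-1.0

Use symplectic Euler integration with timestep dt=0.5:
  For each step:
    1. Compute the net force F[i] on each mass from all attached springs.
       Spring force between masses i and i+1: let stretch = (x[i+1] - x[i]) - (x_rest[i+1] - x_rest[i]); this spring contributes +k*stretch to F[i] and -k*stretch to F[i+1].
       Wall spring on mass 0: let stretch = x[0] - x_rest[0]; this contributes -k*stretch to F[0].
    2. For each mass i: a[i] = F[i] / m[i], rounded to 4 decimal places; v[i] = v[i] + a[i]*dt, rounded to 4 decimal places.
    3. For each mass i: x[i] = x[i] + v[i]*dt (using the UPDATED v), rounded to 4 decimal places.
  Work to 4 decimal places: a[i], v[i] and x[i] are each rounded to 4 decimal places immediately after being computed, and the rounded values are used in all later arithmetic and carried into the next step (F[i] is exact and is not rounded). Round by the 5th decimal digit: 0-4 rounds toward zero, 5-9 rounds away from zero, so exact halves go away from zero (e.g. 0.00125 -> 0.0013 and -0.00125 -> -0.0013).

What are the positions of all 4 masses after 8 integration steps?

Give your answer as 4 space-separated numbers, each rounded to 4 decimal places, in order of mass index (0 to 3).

Step 0: x=[4.0000 13.0000 18.0000 22.0000] v=[0.0000 0.0000 0.0000 -1.0000]
Step 1: x=[9.0000 9.0000 17.0000 23.5000] v=[10.0000 -8.0000 -2.0000 3.0000]
Step 2: x=[5.0000 13.0000 14.5000 24.5000] v=[-8.0000 8.0000 -5.0000 2.0000]
Step 3: x=[4.0000 10.5000 20.5000 21.5000] v=[-2.0000 -5.0000 12.0000 -6.0000]
Step 4: x=[5.5000 11.5000 17.5000 23.5000] v=[3.0000 2.0000 -6.0000 4.0000]
Step 5: x=[7.5000 12.5000 14.5000 25.5000] v=[4.0000 2.0000 -6.0000 4.0000]
Step 6: x=[7.0000 10.5000 20.5000 22.5000] v=[-1.0000 -4.0000 12.0000 -6.0000]
Step 7: x=[3.0000 15.0000 18.5000 23.5000] v=[-8.0000 9.0000 -4.0000 2.0000]
Step 8: x=[8.0000 11.0000 18.0000 25.5000] v=[10.0000 -8.0000 -1.0000 4.0000]

Answer: 8.0000 11.0000 18.0000 25.5000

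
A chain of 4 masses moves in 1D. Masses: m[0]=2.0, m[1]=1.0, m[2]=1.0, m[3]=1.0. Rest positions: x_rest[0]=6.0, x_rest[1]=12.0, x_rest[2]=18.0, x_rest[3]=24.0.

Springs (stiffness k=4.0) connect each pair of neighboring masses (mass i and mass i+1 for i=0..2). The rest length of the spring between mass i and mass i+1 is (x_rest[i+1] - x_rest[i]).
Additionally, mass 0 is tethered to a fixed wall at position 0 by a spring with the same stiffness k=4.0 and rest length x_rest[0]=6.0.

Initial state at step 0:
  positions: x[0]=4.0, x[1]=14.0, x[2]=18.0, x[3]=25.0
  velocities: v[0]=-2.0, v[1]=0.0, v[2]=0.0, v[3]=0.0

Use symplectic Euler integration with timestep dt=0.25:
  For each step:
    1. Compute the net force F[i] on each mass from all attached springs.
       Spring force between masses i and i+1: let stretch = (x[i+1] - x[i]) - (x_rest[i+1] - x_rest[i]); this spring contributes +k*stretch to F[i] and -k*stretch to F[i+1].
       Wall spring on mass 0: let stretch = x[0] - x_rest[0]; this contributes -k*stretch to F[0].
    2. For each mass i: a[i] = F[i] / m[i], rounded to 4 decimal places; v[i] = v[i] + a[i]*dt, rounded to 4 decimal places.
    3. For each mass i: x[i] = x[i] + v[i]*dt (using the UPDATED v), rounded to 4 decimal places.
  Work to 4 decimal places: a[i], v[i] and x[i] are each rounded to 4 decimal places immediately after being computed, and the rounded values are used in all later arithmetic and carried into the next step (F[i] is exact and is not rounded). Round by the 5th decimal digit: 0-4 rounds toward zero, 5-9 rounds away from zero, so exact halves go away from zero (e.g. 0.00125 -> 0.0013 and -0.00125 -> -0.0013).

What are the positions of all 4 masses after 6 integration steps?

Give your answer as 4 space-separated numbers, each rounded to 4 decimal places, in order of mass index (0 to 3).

Answer: 6.4649 12.8732 15.3464 23.8809

Derivation:
Step 0: x=[4.0000 14.0000 18.0000 25.0000] v=[-2.0000 0.0000 0.0000 0.0000]
Step 1: x=[4.2500 12.5000 18.7500 24.7500] v=[1.0000 -6.0000 3.0000 -1.0000]
Step 2: x=[5.0000 10.5000 19.4375 24.5000] v=[3.0000 -8.0000 2.7500 -1.0000]
Step 3: x=[5.8125 9.3594 19.1563 24.4844] v=[3.2500 -4.5625 -1.1250 -0.0625]
Step 4: x=[6.3418 9.7813 17.7579 24.6368] v=[2.1172 1.6875 -5.5938 0.6094]
Step 5: x=[6.5083 11.3375 16.0850 24.5694] v=[0.6661 6.2246 -6.6915 -0.2695]
Step 6: x=[6.4649 12.8732 15.3464 23.8809] v=[-0.1735 6.1429 -2.9546 -2.7539]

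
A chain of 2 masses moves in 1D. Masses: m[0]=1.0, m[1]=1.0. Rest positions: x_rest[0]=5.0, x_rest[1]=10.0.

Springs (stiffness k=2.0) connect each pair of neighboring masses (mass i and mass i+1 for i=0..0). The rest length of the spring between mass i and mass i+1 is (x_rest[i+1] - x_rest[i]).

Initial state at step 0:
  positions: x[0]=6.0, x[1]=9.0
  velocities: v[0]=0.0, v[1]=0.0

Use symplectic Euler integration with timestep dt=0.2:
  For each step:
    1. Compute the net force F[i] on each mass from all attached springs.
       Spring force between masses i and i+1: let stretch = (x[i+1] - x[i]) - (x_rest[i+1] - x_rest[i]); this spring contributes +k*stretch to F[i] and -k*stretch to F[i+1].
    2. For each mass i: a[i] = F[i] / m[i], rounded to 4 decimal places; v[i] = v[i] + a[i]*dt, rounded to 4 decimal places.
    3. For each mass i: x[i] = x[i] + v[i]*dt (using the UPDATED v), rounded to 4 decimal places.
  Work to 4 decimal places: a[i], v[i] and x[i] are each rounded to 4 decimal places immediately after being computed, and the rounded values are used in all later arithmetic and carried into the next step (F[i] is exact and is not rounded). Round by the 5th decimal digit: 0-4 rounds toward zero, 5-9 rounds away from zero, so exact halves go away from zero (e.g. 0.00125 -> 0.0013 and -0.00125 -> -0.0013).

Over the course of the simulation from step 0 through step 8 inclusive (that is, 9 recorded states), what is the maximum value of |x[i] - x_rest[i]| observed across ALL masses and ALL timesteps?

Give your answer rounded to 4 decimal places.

Step 0: x=[6.0000 9.0000] v=[0.0000 0.0000]
Step 1: x=[5.8400 9.1600] v=[-0.8000 0.8000]
Step 2: x=[5.5456 9.4544] v=[-1.4720 1.4720]
Step 3: x=[5.1639 9.8361] v=[-1.9085 1.9085]
Step 4: x=[4.7560 10.2440] v=[-2.0396 2.0396]
Step 5: x=[4.3871 10.6129] v=[-1.8444 1.8444]
Step 6: x=[4.1163 10.8837] v=[-1.3541 1.3541]
Step 7: x=[3.9869 11.0131] v=[-0.6471 0.6471]
Step 8: x=[4.0196 10.9804] v=[0.1634 -0.1634]
Max displacement = 1.0131

Answer: 1.0131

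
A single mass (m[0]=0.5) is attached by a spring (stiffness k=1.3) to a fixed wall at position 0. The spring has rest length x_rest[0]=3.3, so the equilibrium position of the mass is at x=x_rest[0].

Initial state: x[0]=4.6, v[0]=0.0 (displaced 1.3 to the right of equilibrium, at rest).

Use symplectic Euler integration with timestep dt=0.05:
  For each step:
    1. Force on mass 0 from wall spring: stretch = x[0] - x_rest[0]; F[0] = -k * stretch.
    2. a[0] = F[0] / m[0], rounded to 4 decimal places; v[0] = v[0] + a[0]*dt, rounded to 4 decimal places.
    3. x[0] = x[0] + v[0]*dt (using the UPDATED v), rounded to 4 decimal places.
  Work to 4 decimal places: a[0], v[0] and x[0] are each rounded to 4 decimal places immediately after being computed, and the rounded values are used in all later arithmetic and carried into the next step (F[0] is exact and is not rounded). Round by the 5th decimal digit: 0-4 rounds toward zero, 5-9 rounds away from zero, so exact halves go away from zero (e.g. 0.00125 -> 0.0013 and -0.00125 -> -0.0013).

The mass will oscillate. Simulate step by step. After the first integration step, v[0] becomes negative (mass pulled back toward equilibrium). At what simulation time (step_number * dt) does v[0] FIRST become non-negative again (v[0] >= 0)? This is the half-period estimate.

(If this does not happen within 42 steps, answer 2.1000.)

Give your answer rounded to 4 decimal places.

Step 0: x=[4.6000] v=[0.0000]
Step 1: x=[4.5916] v=[-0.1690]
Step 2: x=[4.5748] v=[-0.3369]
Step 3: x=[4.5497] v=[-0.5026]
Step 4: x=[4.5164] v=[-0.6651]
Step 5: x=[4.4752] v=[-0.8232]
Step 6: x=[4.4264] v=[-0.9760]
Step 7: x=[4.3703] v=[-1.1224]
Step 8: x=[4.3072] v=[-1.2615]
Step 9: x=[4.2376] v=[-1.3924]
Step 10: x=[4.1619] v=[-1.5143]
Step 11: x=[4.0806] v=[-1.6263]
Step 12: x=[3.9942] v=[-1.7278]
Step 13: x=[3.9033] v=[-1.8180]
Step 14: x=[3.8085] v=[-1.8964]
Step 15: x=[3.7104] v=[-1.9625]
Step 16: x=[3.6096] v=[-2.0159]
Step 17: x=[3.5068] v=[-2.0562]
Step 18: x=[3.4026] v=[-2.0831]
Step 19: x=[3.2978] v=[-2.0964]
Step 20: x=[3.1930] v=[-2.0961]
Step 21: x=[3.0889] v=[-2.0822]
Step 22: x=[2.9862] v=[-2.0548]
Step 23: x=[2.8855] v=[-2.0140]
Step 24: x=[2.7875] v=[-1.9601]
Step 25: x=[2.6928] v=[-1.8935]
Step 26: x=[2.6021] v=[-1.8146]
Step 27: x=[2.5159] v=[-1.7239]
Step 28: x=[2.4348] v=[-1.6220]
Step 29: x=[2.3593] v=[-1.5095]
Step 30: x=[2.2899] v=[-1.3872]
Step 31: x=[2.2271] v=[-1.2559]
Step 32: x=[2.1713] v=[-1.1164]
Step 33: x=[2.1228] v=[-0.9697]
Step 34: x=[2.0820] v=[-0.8167]
Step 35: x=[2.0491] v=[-0.6584]
Step 36: x=[2.0243] v=[-0.4958]
Step 37: x=[2.0078] v=[-0.3300]
Step 38: x=[1.9997] v=[-0.1620]
Step 39: x=[2.0001] v=[0.0070]
First v>=0 after going negative at step 39, time=1.9500

Answer: 1.9500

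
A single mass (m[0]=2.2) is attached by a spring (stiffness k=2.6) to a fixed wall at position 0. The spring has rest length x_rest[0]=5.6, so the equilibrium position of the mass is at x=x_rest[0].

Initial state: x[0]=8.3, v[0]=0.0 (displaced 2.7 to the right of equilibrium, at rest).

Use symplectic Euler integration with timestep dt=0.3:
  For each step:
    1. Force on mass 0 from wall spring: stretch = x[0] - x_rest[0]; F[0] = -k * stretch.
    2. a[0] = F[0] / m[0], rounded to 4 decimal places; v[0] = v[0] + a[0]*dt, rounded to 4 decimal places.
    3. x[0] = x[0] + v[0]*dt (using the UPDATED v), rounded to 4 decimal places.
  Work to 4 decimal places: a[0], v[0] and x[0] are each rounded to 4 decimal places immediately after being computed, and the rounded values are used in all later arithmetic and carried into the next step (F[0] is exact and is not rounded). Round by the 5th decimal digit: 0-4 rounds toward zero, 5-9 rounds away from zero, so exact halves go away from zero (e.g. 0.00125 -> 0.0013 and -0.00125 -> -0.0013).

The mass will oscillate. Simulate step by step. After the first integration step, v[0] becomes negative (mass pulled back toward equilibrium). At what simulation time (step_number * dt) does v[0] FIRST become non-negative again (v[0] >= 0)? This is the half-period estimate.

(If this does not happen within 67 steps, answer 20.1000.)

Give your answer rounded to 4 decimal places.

Answer: 3.0000

Derivation:
Step 0: x=[8.3000] v=[0.0000]
Step 1: x=[8.0128] v=[-0.9573]
Step 2: x=[7.4690] v=[-1.8128]
Step 3: x=[6.7264] v=[-2.4754]
Step 4: x=[5.8640] v=[-2.8748]
Step 5: x=[4.9735] v=[-2.9684]
Step 6: x=[4.1496] v=[-2.7463]
Step 7: x=[3.4800] v=[-2.2321]
Step 8: x=[3.0359] v=[-1.4805]
Step 9: x=[2.8645] v=[-0.5714]
Step 10: x=[2.9841] v=[0.3985]
First v>=0 after going negative at step 10, time=3.0000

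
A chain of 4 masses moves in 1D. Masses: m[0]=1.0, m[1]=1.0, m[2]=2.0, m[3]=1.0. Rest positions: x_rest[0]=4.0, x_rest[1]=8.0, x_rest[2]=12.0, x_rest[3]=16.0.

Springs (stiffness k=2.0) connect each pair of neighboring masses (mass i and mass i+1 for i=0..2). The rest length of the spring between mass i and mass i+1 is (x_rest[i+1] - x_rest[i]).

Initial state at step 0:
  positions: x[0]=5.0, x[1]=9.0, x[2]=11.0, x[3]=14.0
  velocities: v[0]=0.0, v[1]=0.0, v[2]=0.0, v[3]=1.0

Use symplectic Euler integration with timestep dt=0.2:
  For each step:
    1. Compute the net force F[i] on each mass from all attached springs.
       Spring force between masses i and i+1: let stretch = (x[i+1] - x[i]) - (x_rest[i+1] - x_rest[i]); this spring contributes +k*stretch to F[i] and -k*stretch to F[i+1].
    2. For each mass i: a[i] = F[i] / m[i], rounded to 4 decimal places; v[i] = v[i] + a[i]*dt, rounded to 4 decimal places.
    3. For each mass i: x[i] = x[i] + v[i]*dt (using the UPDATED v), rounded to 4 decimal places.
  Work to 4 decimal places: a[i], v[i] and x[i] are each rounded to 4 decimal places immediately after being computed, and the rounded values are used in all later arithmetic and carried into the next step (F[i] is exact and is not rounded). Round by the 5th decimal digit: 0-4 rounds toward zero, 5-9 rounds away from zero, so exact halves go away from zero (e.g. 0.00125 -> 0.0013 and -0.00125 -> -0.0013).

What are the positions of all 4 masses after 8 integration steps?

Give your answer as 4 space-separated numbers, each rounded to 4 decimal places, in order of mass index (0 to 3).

Step 0: x=[5.0000 9.0000 11.0000 14.0000] v=[0.0000 0.0000 0.0000 1.0000]
Step 1: x=[5.0000 8.8400 11.0400 14.2800] v=[0.0000 -0.8000 0.2000 1.4000]
Step 2: x=[4.9872 8.5488 11.1216 14.6208] v=[-0.0640 -1.4560 0.4080 1.7040]
Step 3: x=[4.9393 8.1785 11.2403 15.0017] v=[-0.2394 -1.8515 0.5933 1.9043]
Step 4: x=[4.8306 7.7940 11.3869 15.4016] v=[-0.5437 -1.9225 0.7332 1.9997]
Step 5: x=[4.6389 7.4599 11.5504 15.8004] v=[-0.9583 -1.6707 0.8176 1.9938]
Step 6: x=[4.3529 7.2273 11.7203 16.1792] v=[-1.4299 -1.1629 0.8495 1.8938]
Step 7: x=[3.9769 7.1242 11.8888 16.5212] v=[-1.8801 -0.5155 0.8427 1.7102]
Step 8: x=[3.5327 7.1505 12.0521 16.8126] v=[-2.2212 0.1314 0.8163 1.4572]

Answer: 3.5327 7.1505 12.0521 16.8126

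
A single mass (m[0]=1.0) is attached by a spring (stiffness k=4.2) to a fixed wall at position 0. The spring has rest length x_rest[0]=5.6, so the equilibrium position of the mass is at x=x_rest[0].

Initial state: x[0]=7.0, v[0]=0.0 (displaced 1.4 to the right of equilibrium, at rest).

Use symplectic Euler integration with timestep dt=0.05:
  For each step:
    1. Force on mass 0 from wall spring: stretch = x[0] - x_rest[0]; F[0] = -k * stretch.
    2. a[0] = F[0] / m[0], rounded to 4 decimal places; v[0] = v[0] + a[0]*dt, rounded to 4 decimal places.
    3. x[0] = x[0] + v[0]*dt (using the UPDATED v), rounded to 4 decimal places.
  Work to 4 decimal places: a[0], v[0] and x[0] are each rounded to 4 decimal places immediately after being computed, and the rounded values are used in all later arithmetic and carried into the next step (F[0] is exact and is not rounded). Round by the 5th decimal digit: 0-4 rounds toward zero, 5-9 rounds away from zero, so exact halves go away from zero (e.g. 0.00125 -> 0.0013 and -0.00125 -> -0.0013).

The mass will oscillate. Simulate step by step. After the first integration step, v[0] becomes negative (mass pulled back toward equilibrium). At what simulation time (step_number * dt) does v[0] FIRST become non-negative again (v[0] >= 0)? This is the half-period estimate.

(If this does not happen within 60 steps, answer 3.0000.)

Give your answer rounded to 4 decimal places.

Answer: 1.5500

Derivation:
Step 0: x=[7.0000] v=[0.0000]
Step 1: x=[6.9853] v=[-0.2940]
Step 2: x=[6.9561] v=[-0.5849]
Step 3: x=[6.9126] v=[-0.8697]
Step 4: x=[6.8553] v=[-1.1453]
Step 5: x=[6.7849] v=[-1.4089]
Step 6: x=[6.7020] v=[-1.6577]
Step 7: x=[6.6075] v=[-1.8891]
Step 8: x=[6.5025] v=[-2.1007]
Step 9: x=[6.3880] v=[-2.2902]
Step 10: x=[6.2652] v=[-2.4557]
Step 11: x=[6.1354] v=[-2.5954]
Step 12: x=[6.0000] v=[-2.7078]
Step 13: x=[5.8604] v=[-2.7918]
Step 14: x=[5.7181] v=[-2.8465]
Step 15: x=[5.5745] v=[-2.8713]
Step 16: x=[5.4312] v=[-2.8659]
Step 17: x=[5.2897] v=[-2.8305]
Step 18: x=[5.1514] v=[-2.7653]
Step 19: x=[5.0178] v=[-2.6711]
Step 20: x=[4.8904] v=[-2.5488]
Step 21: x=[4.7704] v=[-2.3998]
Step 22: x=[4.6591] v=[-2.2256]
Step 23: x=[4.5577] v=[-2.0280]
Step 24: x=[4.4672] v=[-1.8091]
Step 25: x=[4.3886] v=[-1.5712]
Step 26: x=[4.3228] v=[-1.3168]
Step 27: x=[4.2704] v=[-1.0486]
Step 28: x=[4.2319] v=[-0.7694]
Step 29: x=[4.2078] v=[-0.4821]
Step 30: x=[4.1983] v=[-0.1897]
Step 31: x=[4.2035] v=[0.1047]
First v>=0 after going negative at step 31, time=1.5500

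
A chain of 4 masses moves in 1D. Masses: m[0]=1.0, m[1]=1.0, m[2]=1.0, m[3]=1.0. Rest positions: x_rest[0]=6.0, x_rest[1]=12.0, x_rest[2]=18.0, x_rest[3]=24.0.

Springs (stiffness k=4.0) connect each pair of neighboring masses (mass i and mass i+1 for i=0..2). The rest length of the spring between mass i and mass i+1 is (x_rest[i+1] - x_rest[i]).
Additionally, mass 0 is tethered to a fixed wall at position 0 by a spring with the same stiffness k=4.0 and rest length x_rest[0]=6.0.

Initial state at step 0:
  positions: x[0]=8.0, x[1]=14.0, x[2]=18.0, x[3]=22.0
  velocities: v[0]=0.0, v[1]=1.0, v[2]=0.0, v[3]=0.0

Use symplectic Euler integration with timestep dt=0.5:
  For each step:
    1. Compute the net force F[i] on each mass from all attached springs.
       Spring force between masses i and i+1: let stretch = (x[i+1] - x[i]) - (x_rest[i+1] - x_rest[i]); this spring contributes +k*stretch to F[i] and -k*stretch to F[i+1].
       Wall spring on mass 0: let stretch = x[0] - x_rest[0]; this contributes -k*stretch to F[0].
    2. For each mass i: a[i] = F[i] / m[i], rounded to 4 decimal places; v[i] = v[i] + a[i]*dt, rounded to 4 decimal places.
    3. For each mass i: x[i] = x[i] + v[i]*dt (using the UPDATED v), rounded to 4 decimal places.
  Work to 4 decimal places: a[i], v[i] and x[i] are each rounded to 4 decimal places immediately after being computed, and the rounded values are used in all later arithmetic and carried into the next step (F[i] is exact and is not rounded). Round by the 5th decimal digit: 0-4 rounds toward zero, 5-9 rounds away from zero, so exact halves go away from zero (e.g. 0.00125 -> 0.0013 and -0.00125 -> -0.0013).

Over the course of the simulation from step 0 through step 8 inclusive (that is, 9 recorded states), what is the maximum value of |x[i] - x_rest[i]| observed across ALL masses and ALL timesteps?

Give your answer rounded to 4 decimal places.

Step 0: x=[8.0000 14.0000 18.0000 22.0000] v=[0.0000 1.0000 0.0000 0.0000]
Step 1: x=[6.0000 12.5000 18.0000 24.0000] v=[-4.0000 -3.0000 0.0000 4.0000]
Step 2: x=[4.5000 10.0000 18.5000 26.0000] v=[-3.0000 -5.0000 1.0000 4.0000]
Step 3: x=[4.0000 10.5000 18.0000 26.5000] v=[-1.0000 1.0000 -1.0000 1.0000]
Step 4: x=[6.0000 12.0000 18.5000 24.5000] v=[4.0000 3.0000 1.0000 -4.0000]
Step 5: x=[8.0000 14.0000 18.5000 22.5000] v=[4.0000 4.0000 0.0000 -4.0000]
Step 6: x=[8.0000 14.5000 18.0000 22.5000] v=[0.0000 1.0000 -1.0000 0.0000]
Step 7: x=[6.5000 12.0000 18.5000 24.0000] v=[-3.0000 -5.0000 1.0000 3.0000]
Step 8: x=[4.0000 10.5000 18.0000 26.0000] v=[-5.0000 -3.0000 -1.0000 4.0000]
Max displacement = 2.5000

Answer: 2.5000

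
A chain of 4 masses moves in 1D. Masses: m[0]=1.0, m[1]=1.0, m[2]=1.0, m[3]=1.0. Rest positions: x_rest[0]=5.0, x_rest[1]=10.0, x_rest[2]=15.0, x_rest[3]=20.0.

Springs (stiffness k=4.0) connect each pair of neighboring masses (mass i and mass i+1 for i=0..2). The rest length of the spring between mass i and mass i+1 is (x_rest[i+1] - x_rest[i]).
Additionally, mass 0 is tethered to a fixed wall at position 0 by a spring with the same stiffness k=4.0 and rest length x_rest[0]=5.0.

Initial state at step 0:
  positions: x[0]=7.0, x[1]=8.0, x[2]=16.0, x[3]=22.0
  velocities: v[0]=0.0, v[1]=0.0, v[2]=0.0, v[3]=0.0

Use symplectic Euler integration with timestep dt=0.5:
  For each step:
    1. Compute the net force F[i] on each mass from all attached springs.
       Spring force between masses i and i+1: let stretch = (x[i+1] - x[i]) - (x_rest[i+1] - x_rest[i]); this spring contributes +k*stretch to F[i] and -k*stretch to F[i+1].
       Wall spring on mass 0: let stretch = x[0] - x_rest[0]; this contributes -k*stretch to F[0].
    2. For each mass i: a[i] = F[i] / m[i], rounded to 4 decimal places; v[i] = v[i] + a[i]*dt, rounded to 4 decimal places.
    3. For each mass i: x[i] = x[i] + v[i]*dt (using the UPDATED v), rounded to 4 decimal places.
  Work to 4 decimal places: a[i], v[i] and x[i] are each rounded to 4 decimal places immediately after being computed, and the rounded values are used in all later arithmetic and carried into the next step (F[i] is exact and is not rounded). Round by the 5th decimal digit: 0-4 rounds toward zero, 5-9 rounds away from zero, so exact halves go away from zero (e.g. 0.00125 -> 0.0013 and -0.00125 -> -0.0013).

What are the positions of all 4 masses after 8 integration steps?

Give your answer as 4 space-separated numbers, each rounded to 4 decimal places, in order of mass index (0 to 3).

Answer: 3.0000 12.0000 14.0000 18.0000

Derivation:
Step 0: x=[7.0000 8.0000 16.0000 22.0000] v=[0.0000 0.0000 0.0000 0.0000]
Step 1: x=[1.0000 15.0000 14.0000 21.0000] v=[-12.0000 14.0000 -4.0000 -2.0000]
Step 2: x=[8.0000 7.0000 20.0000 18.0000] v=[14.0000 -16.0000 12.0000 -6.0000]
Step 3: x=[6.0000 13.0000 11.0000 22.0000] v=[-4.0000 12.0000 -18.0000 8.0000]
Step 4: x=[5.0000 10.0000 15.0000 20.0000] v=[-2.0000 -6.0000 8.0000 -4.0000]
Step 5: x=[4.0000 7.0000 19.0000 18.0000] v=[-2.0000 -6.0000 8.0000 -4.0000]
Step 6: x=[2.0000 13.0000 10.0000 22.0000] v=[-4.0000 12.0000 -18.0000 8.0000]
Step 7: x=[9.0000 5.0000 16.0000 19.0000] v=[14.0000 -16.0000 12.0000 -6.0000]
Step 8: x=[3.0000 12.0000 14.0000 18.0000] v=[-12.0000 14.0000 -4.0000 -2.0000]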